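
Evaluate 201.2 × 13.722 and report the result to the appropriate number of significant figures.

201.2 × 13.722 = 2760.8664
Multiplication/division keeps the fewest significant figures: 201.2 → 4 s.f., 13.722 → 5 s.f.; limit is 4.
Rounded to 4 significant figures: 2761.

2761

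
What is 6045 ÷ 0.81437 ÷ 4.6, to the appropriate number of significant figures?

1.6 × 10³

6045 ÷ 0.81437 ÷ 4.6 = 1613.67736383…
Multiplication/division keeps the fewest significant figures: 6045 → 4 s.f., 0.81437 → 5 s.f., 4.6 → 2 s.f.; limit is 2.
Rounded to 2 significant figures: 1.6 × 10³.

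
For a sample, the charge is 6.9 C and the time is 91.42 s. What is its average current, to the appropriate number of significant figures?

0.075 A

average current = 6.9 C ÷ 91.42 s = 0.0754758258587… A.
6.9 has 2 significant figures; 91.42 has 4.
Division/multiplication keeps the fewest: 2 significant figures.
Rounded: 0.075 A.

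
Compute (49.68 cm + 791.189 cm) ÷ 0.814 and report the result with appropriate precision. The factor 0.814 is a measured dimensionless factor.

49.68 cm + 791.189 cm = 840.869 cm; the sum is limited to 2 decimal places (5 s.f.).
Carrying full precision, 840.869 ÷ 0.814 = 1033.00859951… cm; 0.814 has 3 s.f., so the result keeps min(5, 3) = 3 s.f.
Rounded to 3 significant figures: 1.03 × 10^3 cm.

1.03 × 10^3 cm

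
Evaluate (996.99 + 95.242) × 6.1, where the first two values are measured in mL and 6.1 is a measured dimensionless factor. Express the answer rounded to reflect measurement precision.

996.99 mL + 95.242 mL = 1092.232 mL; the sum is limited to 2 decimal places (6 s.f.).
Carrying full precision, 1092.232 × 6.1 = 6662.6152 mL; 6.1 has 2 s.f., so the result keeps min(6, 2) = 2 s.f.
Rounded to 2 significant figures: 6.7 × 10^3 mL.

6.7 × 10^3 mL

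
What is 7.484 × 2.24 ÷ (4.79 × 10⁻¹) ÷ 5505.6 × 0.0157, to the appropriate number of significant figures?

9.98 × 10⁻⁵

7.484 × 2.24 ÷ (4.79 × 10⁻¹) ÷ 5505.6 × 0.0157 = 0.0000998024679673…
Multiplication/division keeps the fewest significant figures: 7.484 → 4 s.f., 2.24 → 3 s.f., 4.79 × 10⁻¹ → 3 s.f., 5505.6 → 5 s.f., 0.0157 → 3 s.f.; limit is 3.
Rounded to 3 significant figures: 9.98 × 10⁻⁵.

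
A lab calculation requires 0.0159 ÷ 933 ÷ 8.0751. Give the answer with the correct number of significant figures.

0.0159 ÷ 933 ÷ 8.0751 = 0.00000211041357297…
Multiplication/division keeps the fewest significant figures: 0.0159 → 3 s.f., 933 → 3 s.f., 8.0751 → 5 s.f.; limit is 3.
Rounded to 3 significant figures: 2.11 × 10^-6.

2.11 × 10^-6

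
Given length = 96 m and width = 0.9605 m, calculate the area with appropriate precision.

92 m²

area = 96 m × 0.9605 m = 92.208 m².
96 has 2 significant figures; 0.9605 has 4.
Division/multiplication keeps the fewest: 2 significant figures.
Rounded: 92 m².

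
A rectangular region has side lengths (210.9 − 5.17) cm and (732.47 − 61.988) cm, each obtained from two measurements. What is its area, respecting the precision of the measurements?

1.379 × 10^5 cm²

210.9 − 5.17 = 205.73, limited to 1 d.p. → 4 s.f.; 732.47 − 61.988 = 670.482, limited to 2 d.p. → 5 s.f.
Carrying full precision, 205.73 × 670.482 = 137938.26186; keep min(4, 5) = 4 s.f.
Rounded to 4 significant figures: 1.379 × 10^5 cm².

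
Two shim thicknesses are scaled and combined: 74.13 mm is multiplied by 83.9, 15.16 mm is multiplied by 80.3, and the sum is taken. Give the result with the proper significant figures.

7.44 × 10³ mm

74.13 × 83.9 = 6219.507 → 6.22 × 10³ mm (3 s.f., last digit at the 10^1 place).
15.16 × 80.3 = 1217.348 → 1.22 × 10³ mm (3 s.f., last digit at the 10^1 place).
Sum: 7436.855 mm; keep the coarser place, 10^1.
Result: 7.44 × 10³ mm.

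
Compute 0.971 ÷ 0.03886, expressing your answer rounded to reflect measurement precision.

25.0

0.971 ÷ 0.03886 = 24.987133299…
Multiplication/division keeps the fewest significant figures: 0.971 → 3 s.f., 0.03886 → 4 s.f.; limit is 3.
Rounded to 3 significant figures: 25.0.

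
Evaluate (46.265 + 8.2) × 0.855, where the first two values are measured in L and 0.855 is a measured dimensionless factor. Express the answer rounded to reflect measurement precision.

46.265 L + 8.2 L = 54.465 L; the sum is limited to 1 decimal place (3 s.f.).
Carrying full precision, 54.465 × 0.855 = 46.567575 L; 0.855 has 3 s.f., so the result keeps min(3, 3) = 3 s.f.
Rounded to 3 significant figures: 46.6 L.

46.6 L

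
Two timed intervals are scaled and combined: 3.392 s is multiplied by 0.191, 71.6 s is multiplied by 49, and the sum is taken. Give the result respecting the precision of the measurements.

3.5 × 10³ s

3.392 × 0.191 = 0.647872 → 0.648 s (3 s.f., last digit at the 10^-3 place).
71.6 × 49 = 3508.4 → 3.5 × 10³ s (2 s.f., last digit at the 10^2 place).
Sum: 3509.047872 s; keep the coarser place, 10^2.
Result: 3.5 × 10³ s.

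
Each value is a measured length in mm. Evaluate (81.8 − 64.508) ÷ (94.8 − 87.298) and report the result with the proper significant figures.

2.3

81.8 − 64.508 = 17.292, limited to 1 d.p. → 3 s.f.; 94.8 − 87.298 = 7.502, limited to 1 d.p. → 2 s.f.
Carrying full precision, 17.292 ÷ 7.502 = 2.30498533724…; keep min(3, 2) = 2 s.f.
Rounded to 2 significant figures: 2.3.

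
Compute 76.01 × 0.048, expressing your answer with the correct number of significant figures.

3.6

76.01 × 0.048 = 3.64848
Multiplication/division keeps the fewest significant figures: 76.01 → 4 s.f., 0.048 → 2 s.f.; limit is 2.
Rounded to 2 significant figures: 3.6.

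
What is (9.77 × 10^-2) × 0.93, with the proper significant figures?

0.091

(9.77 × 10^-2) × 0.93 = 0.090861
Multiplication/division keeps the fewest significant figures: 9.77 × 10^-2 → 3 s.f., 0.93 → 2 s.f.; limit is 2.
Rounded to 2 significant figures: 0.091.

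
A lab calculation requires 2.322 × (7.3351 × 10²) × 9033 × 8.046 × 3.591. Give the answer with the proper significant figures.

4.445 × 10⁸

2.322 × (7.3351 × 10²) × 9033 × 8.046 × 3.591 = 444524495.752…
Multiplication/division keeps the fewest significant figures: 2.322 → 4 s.f., 7.3351 × 10² → 5 s.f., 9033 → 4 s.f., 8.046 → 4 s.f., 3.591 → 4 s.f.; limit is 4.
Rounded to 4 significant figures: 4.445 × 10⁸.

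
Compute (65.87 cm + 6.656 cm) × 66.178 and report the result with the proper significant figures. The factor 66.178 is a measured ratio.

4.800 × 10³ cm

65.87 cm + 6.656 cm = 72.526 cm; the sum is limited to 2 decimal places (4 s.f.).
Carrying full precision, 72.526 × 66.178 = 4799.625628 cm; 66.178 has 5 s.f., so the result keeps min(4, 5) = 4 s.f.
Rounded to 4 significant figures: 4.800 × 10³ cm.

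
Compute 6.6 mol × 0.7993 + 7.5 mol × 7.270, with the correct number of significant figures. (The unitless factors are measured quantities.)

60. mol

6.6 × 0.7993 = 5.27538 → 5.3 mol (2 s.f., last digit at the 10^-1 place).
7.5 × 7.270 = 54.525 → 55 mol (2 s.f., last digit at the 10^0 place).
Sum: 59.80038 mol; keep the coarser place, 10^0.
Result: 60. mol.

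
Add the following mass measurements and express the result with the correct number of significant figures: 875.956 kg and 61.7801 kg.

937.736 kg

875.956 kg + 61.7801 kg = 937.7361 kg.
Addition/subtraction keeps the fewest decimal places: 875.956 → 3 decimal places, 61.7801 → 4 decimal places; limit is 3.
Rounded to 3 decimal places: 937.736 kg.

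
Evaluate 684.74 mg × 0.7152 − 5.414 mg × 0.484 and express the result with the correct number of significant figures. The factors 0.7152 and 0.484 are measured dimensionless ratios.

684.74 × 0.7152 = 489.726048 → 489.7 mg (4 s.f., last digit at the 10^-1 place).
5.414 × 0.484 = 2.620376 → 2.62 mg (3 s.f., last digit at the 10^-2 place).
Difference: 487.105672 mg; keep the coarser place, 10^-1.
Result: 487.1 mg.

487.1 mg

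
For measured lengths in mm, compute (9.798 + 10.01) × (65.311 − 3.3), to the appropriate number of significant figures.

1.23 × 10³ mm²

9.798 + 10.01 = 19.808, limited to 2 d.p. → 4 s.f.; 65.311 − 3.3 = 62.011, limited to 1 d.p. → 3 s.f.
Carrying full precision, 19.808 × 62.011 = 1228.313888; keep min(4, 3) = 3 s.f.
Rounded to 3 significant figures: 1.23 × 10³ mm².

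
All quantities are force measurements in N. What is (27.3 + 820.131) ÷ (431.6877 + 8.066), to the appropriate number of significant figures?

1.927

27.3 + 820.131 = 847.431, limited to 1 d.p. → 4 s.f.; 431.6877 + 8.066 = 439.7537, limited to 3 d.p. → 6 s.f.
Carrying full precision, 847.431 ÷ 439.7537 = 1.92705826011…; keep min(4, 6) = 4 s.f.
Rounded to 4 significant figures: 1.927.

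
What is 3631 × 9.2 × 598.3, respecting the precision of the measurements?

2.0 × 10^7

3631 × 9.2 × 598.3 = 19986331.16
Multiplication/division keeps the fewest significant figures: 3631 → 4 s.f., 9.2 → 2 s.f., 598.3 → 4 s.f.; limit is 2.
Rounded to 2 significant figures: 2.0 × 10^7.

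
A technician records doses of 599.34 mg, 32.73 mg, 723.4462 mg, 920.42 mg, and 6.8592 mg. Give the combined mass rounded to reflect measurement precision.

2282.80 mg

599.34 mg + 32.73 mg + 723.4462 mg + 920.42 mg + 6.8592 mg = 2282.7954 mg.
Addition/subtraction keeps the fewest decimal places: 599.34 → 2 decimal places, 32.73 → 2 decimal places, 723.4462 → 4 decimal places, 920.42 → 2 decimal places, 6.8592 → 4 decimal places; limit is 2.
Rounded to 2 decimal places: 2282.80 mg.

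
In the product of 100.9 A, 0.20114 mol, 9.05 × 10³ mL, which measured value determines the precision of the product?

9.05 × 10³ mL

100.9 A → 4 s.f.; 0.20114 mol → 5 s.f.; 9.05 × 10³ mL → 3 s.f.
The fewest is 3 significant figures, from 9.05 × 10³ mL.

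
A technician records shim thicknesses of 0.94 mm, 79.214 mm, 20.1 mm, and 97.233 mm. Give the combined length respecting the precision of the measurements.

0.94 mm + 79.214 mm + 20.1 mm + 97.233 mm = 197.487 mm.
Addition/subtraction keeps the fewest decimal places: 0.94 → 2 decimal places, 79.214 → 3 decimal places, 20.1 → 1 decimal place, 97.233 → 3 decimal places; limit is 1.
Rounded to 1 decimal place: 197.5 mm.

197.5 mm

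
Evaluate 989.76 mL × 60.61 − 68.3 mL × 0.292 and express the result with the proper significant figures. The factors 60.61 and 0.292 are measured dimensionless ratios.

5.997 × 10⁴ mL

989.76 × 60.61 = 59989.3536 → 5.999 × 10⁴ mL (4 s.f., last digit at the 10^1 place).
68.3 × 0.292 = 19.9436 → 19.9 mL (3 s.f., last digit at the 10^-1 place).
Difference: 59969.41 mL; keep the coarser place, 10^1.
Result: 5.997 × 10⁴ mL.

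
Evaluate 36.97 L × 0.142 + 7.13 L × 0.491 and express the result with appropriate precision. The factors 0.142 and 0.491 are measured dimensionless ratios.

8.75 L

36.97 × 0.142 = 5.24974 → 5.25 L (3 s.f., last digit at the 10^-2 place).
7.13 × 0.491 = 3.50083 → 3.50 L (3 s.f., last digit at the 10^-2 place).
Sum: 8.75057 L; keep the coarser place, 10^-2.
Result: 8.75 L.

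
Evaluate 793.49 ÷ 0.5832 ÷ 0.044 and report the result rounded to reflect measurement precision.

3.1 × 10^4

793.49 ÷ 0.5832 ÷ 0.044 = 30922.262751…
Multiplication/division keeps the fewest significant figures: 793.49 → 5 s.f., 0.5832 → 4 s.f., 0.044 → 2 s.f.; limit is 2.
Rounded to 2 significant figures: 3.1 × 10^4.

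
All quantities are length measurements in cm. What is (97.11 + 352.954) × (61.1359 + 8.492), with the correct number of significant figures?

31337 cm²

97.11 + 352.954 = 450.064, limited to 2 d.p. → 5 s.f.; 61.1359 + 8.492 = 69.6279, limited to 3 d.p. → 5 s.f.
Carrying full precision, 450.064 × 69.6279 = 31337.0111856; keep min(5, 5) = 5 s.f.
Rounded to 5 significant figures: 31337 cm².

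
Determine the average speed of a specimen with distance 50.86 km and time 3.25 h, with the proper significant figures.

15.6 km/h

average speed = 50.86 km ÷ 3.25 h = 15.6492307692… km/h.
50.86 has 4 significant figures; 3.25 has 3.
Division/multiplication keeps the fewest: 3 significant figures.
Rounded: 15.6 km/h.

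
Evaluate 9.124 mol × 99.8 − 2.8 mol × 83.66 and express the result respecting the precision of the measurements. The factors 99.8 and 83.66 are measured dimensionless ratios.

6.8 × 10^2 mol

9.124 × 99.8 = 910.5752 → 9.11 × 10^2 mol (3 s.f., last digit at the 10^0 place).
2.8 × 83.66 = 234.248 → 2.3 × 10^2 mol (2 s.f., last digit at the 10^1 place).
Difference: 676.3272 mol; keep the coarser place, 10^1.
Result: 6.8 × 10^2 mol.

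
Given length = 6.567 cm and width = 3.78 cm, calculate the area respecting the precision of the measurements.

24.8 cm²

area = 6.567 cm × 3.78 cm = 24.82326 cm².
6.567 has 4 significant figures; 3.78 has 3.
Division/multiplication keeps the fewest: 3 significant figures.
Rounded: 24.8 cm².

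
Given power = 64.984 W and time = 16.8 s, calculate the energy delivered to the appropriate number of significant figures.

1.09 × 10^3 J

energy delivered = 64.984 W × 16.8 s = 1091.7312 J.
64.984 has 5 significant figures; 16.8 has 3.
Division/multiplication keeps the fewest: 3 significant figures.
Rounded: 1.09 × 10^3 J.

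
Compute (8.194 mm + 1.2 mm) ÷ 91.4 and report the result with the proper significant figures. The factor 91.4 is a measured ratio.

1.0 × 10^-1 mm

8.194 mm + 1.2 mm = 9.394 mm; the sum is limited to 1 decimal place (2 s.f.).
Carrying full precision, 9.394 ÷ 91.4 = 0.102778993435… mm; 91.4 has 3 s.f., so the result keeps min(2, 3) = 2 s.f.
Rounded to 2 significant figures: 1.0 × 10^-1 mm.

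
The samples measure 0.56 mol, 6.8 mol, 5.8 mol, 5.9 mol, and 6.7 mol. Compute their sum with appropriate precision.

0.56 mol + 6.8 mol + 5.8 mol + 5.9 mol + 6.7 mol = 25.76 mol.
Addition/subtraction keeps the fewest decimal places: 0.56 → 2 decimal places, 6.8 → 1 decimal place, 5.8 → 1 decimal place, 5.9 → 1 decimal place, 6.7 → 1 decimal place; limit is 1.
Rounded to 1 decimal place: 25.8 mol.

25.8 mol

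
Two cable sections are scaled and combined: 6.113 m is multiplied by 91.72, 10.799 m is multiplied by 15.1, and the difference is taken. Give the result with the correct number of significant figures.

6.113 × 91.72 = 560.68436 → 560.7 m (4 s.f., last digit at the 10^-1 place).
10.799 × 15.1 = 163.0649 → 163 m (3 s.f., last digit at the 10^0 place).
Difference: 397.61946 m; keep the coarser place, 10^0.
Result: 398 m.

398 m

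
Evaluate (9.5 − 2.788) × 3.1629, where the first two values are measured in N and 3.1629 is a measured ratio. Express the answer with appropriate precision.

9.5 N − 2.788 N = 6.712 N; the difference is limited to 1 decimal place (2 s.f.).
Carrying full precision, 6.712 × 3.1629 = 21.2293848 N; 3.1629 has 5 s.f., so the result keeps min(2, 5) = 2 s.f.
Rounded to 2 significant figures: 21 N.

21 N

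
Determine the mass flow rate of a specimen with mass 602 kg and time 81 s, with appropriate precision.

7.4 kg/s

mass flow rate = 602 kg ÷ 81 s = 7.43209876543… kg/s.
602 has 3 significant figures; 81 has 2.
Division/multiplication keeps the fewest: 2 significant figures.
Rounded: 7.4 kg/s.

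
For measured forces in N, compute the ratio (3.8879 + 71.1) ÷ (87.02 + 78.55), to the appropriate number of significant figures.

4.53 × 10⁻¹

3.8879 + 71.1 = 74.9879, limited to 1 d.p. → 3 s.f.; 87.02 + 78.55 = 165.57, limited to 2 d.p. → 5 s.f.
Carrying full precision, 74.9879 ÷ 165.57 = 0.452907531558…; keep min(3, 5) = 3 s.f.
Rounded to 3 significant figures: 4.53 × 10⁻¹.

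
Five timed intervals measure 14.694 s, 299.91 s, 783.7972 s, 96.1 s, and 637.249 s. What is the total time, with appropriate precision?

14.694 s + 299.91 s + 783.7972 s + 96.1 s + 637.249 s = 1831.7502 s.
Addition/subtraction keeps the fewest decimal places: 14.694 → 3 decimal places, 299.91 → 2 decimal places, 783.7972 → 4 decimal places, 96.1 → 1 decimal place, 637.249 → 3 decimal places; limit is 1.
Rounded to 1 decimal place: 1831.8 s.

1831.8 s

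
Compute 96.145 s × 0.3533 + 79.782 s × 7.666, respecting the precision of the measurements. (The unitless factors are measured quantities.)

645.6 s

96.145 × 0.3533 = 33.9680285 → 33.97 s (4 s.f., last digit at the 10^-2 place).
79.782 × 7.666 = 611.608812 → 611.6 s (4 s.f., last digit at the 10^-1 place).
Sum: 645.5768405 s; keep the coarser place, 10^-1.
Result: 645.6 s.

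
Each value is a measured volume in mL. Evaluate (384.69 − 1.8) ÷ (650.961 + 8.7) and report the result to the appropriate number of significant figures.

0.5804

384.69 − 1.8 = 382.89, limited to 1 d.p. → 4 s.f.; 650.961 + 8.7 = 659.661, limited to 1 d.p. → 4 s.f.
Carrying full precision, 382.89 ÷ 659.661 = 0.5804344959…; keep min(4, 4) = 4 s.f.
Rounded to 4 significant figures: 0.5804.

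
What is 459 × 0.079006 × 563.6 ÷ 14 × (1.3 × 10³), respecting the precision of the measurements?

1.9 × 10⁶

459 × 0.079006 × 563.6 ÷ 14 × (1.3 × 10³) = 1897837.66291…
Multiplication/division keeps the fewest significant figures: 459 → 3 s.f., 0.079006 → 5 s.f., 563.6 → 4 s.f., 14 → 2 s.f., 1.3 × 10³ → 2 s.f.; limit is 2.
Rounded to 2 significant figures: 1.9 × 10⁶.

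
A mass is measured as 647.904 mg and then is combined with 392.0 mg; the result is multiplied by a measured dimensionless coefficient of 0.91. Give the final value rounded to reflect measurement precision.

647.904 mg + 392.0 mg = 1039.904 mg; the sum is limited to 1 decimal place (5 s.f.).
Carrying full precision, 1039.904 × 0.91 = 946.31264 mg; 0.91 has 2 s.f., so the result keeps min(5, 2) = 2 s.f.
Rounded to 2 significant figures: 9.5 × 10² mg.

9.5 × 10² mg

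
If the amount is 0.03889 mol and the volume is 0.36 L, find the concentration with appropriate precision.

0.11 mol/L

concentration = 0.03889 mol ÷ 0.36 L = 0.108027777778… mol/L.
0.03889 has 4 significant figures; 0.36 has 2.
Division/multiplication keeps the fewest: 2 significant figures.
Rounded: 0.11 mol/L.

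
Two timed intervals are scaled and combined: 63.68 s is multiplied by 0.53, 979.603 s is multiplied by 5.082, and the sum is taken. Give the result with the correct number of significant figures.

63.68 × 0.53 = 33.7504 → 34 s (2 s.f., last digit at the 10^0 place).
979.603 × 5.082 = 4978.342446 → 4978 s (4 s.f., last digit at the 10^0 place).
Sum: 5012.092846 s; keep the coarser place, 10^0.
Result: 5012 s.

5012 s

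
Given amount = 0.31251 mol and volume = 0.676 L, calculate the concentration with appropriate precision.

0.462 mol/L

concentration = 0.31251 mol ÷ 0.676 L = 0.462292899408… mol/L.
0.31251 has 5 significant figures; 0.676 has 3.
Division/multiplication keeps the fewest: 3 significant figures.
Rounded: 0.462 mol/L.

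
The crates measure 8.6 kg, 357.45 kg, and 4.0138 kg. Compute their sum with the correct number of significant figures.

8.6 kg + 357.45 kg + 4.0138 kg = 370.0638 kg.
Addition/subtraction keeps the fewest decimal places: 8.6 → 1 decimal place, 357.45 → 2 decimal places, 4.0138 → 4 decimal places; limit is 1.
Rounded to 1 decimal place: 3.701 × 10^2 kg.

3.701 × 10^2 kg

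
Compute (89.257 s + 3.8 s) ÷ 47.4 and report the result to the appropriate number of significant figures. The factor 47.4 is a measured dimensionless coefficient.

1.96 s

89.257 s + 3.8 s = 93.057 s; the sum is limited to 1 decimal place (3 s.f.).
Carrying full precision, 93.057 ÷ 47.4 = 1.9632278481… s; 47.4 has 3 s.f., so the result keeps min(3, 3) = 3 s.f.
Rounded to 3 significant figures: 1.96 s.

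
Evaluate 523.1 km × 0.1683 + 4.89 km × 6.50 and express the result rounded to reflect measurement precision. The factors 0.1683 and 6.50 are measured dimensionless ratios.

523.1 × 0.1683 = 88.03773 → 88.04 km (4 s.f., last digit at the 10^-2 place).
4.89 × 6.50 = 31.785 → 31.8 km (3 s.f., last digit at the 10^-1 place).
Sum: 119.82273 km; keep the coarser place, 10^-1.
Result: 119.8 km.

119.8 km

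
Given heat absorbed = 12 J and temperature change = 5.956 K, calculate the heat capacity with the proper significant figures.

heat capacity = 12 J ÷ 5.956 K = 2.01477501679… J/K.
12 has 2 significant figures; 5.956 has 4.
Division/multiplication keeps the fewest: 2 significant figures.
Rounded: 2.0 J/K.

2.0 J/K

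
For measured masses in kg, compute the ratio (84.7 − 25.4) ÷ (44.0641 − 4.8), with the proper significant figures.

1.51

84.7 − 25.4 = 59.3, limited to 1 d.p. → 3 s.f.; 44.0641 − 4.8 = 39.2641, limited to 1 d.p. → 3 s.f.
Carrying full precision, 59.3 ÷ 39.2641 = 1.51028547706…; keep min(3, 3) = 3 s.f.
Rounded to 3 significant figures: 1.51.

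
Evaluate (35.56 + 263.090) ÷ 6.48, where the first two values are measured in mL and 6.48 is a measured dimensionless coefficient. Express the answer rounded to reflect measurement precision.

46.1 mL

35.56 mL + 263.090 mL = 298.650 mL; the sum is limited to 2 decimal places (5 s.f.).
Carrying full precision, 298.650 ÷ 6.48 = 46.087962963… mL; 6.48 has 3 s.f., so the result keeps min(5, 3) = 3 s.f.
Rounded to 3 significant figures: 46.1 mL.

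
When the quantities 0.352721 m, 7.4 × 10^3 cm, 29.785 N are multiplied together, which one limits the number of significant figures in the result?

0.352721 m → 6 s.f.; 7.4 × 10^3 cm → 2 s.f.; 29.785 N → 5 s.f.
The fewest is 2 significant figures, from 7.4 × 10^3 cm.

7.4 × 10^3 cm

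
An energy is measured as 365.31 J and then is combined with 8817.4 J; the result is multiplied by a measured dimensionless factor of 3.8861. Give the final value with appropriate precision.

365.31 J + 8817.4 J = 9182.71 J; the sum is limited to 1 decimal place (5 s.f.).
Carrying full precision, 9182.71 × 3.8861 = 35684.929331 J; 3.8861 has 5 s.f., so the result keeps min(5, 5) = 5 s.f.
Rounded to 5 significant figures: 35685 J.

35685 J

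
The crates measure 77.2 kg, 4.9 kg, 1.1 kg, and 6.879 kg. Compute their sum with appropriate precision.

77.2 kg + 4.9 kg + 1.1 kg + 6.879 kg = 90.079 kg.
Addition/subtraction keeps the fewest decimal places: 77.2 → 1 decimal place, 4.9 → 1 decimal place, 1.1 → 1 decimal place, 6.879 → 3 decimal places; limit is 1.
Rounded to 1 decimal place: 90.1 kg.

90.1 kg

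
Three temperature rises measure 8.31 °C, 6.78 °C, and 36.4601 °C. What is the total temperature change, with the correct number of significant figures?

8.31 °C + 6.78 °C + 36.4601 °C = 51.5501 °C.
Addition/subtraction keeps the fewest decimal places: 8.31 → 2 decimal places, 6.78 → 2 decimal places, 36.4601 → 4 decimal places; limit is 2.
Rounded to 2 decimal places: 51.55 °C.

51.55 °C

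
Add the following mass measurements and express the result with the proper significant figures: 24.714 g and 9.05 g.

24.714 g + 9.05 g = 33.764 g.
Addition/subtraction keeps the fewest decimal places: 24.714 → 3 decimal places, 9.05 → 2 decimal places; limit is 2.
Rounded to 2 decimal places: 33.76 g.

33.76 g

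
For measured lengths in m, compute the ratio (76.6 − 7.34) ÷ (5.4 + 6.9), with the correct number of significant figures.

76.6 − 7.34 = 69.26, limited to 1 d.p. → 3 s.f.; 5.4 + 6.9 = 12.3, limited to 1 d.p. → 3 s.f.
Carrying full precision, 69.26 ÷ 12.3 = 5.63089430894…; keep min(3, 3) = 3 s.f.
Rounded to 3 significant figures: 5.63.

5.63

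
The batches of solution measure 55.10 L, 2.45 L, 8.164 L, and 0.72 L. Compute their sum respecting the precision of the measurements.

66.43 L

55.10 L + 2.45 L + 8.164 L + 0.72 L = 66.434 L.
Addition/subtraction keeps the fewest decimal places: 55.10 → 2 decimal places, 2.45 → 2 decimal places, 8.164 → 3 decimal places, 0.72 → 2 decimal places; limit is 2.
Rounded to 2 decimal places: 66.43 L.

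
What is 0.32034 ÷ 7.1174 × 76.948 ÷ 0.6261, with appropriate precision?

0.32034 ÷ 7.1174 × 76.948 ÷ 0.6261 = 5.53150653462…
Multiplication/division keeps the fewest significant figures: 0.32034 → 5 s.f., 7.1174 → 5 s.f., 76.948 → 5 s.f., 0.6261 → 4 s.f.; limit is 4.
Rounded to 4 significant figures: 5.532.

5.532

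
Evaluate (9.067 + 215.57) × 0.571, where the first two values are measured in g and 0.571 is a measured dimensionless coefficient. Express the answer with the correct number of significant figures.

9.067 g + 215.57 g = 224.637 g; the sum is limited to 2 decimal places (5 s.f.).
Carrying full precision, 224.637 × 0.571 = 128.267727 g; 0.571 has 3 s.f., so the result keeps min(5, 3) = 3 s.f.
Rounded to 3 significant figures: 128 g.

128 g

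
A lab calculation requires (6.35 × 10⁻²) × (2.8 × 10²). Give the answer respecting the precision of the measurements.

(6.35 × 10⁻²) × (2.8 × 10²) = 17.78
Multiplication/division keeps the fewest significant figures: 6.35 × 10⁻² → 3 s.f., 2.8 × 10² → 2 s.f.; limit is 2.
Rounded to 2 significant figures: 18.

18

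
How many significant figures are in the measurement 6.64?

3

6.64: every digit is nonzero and significant.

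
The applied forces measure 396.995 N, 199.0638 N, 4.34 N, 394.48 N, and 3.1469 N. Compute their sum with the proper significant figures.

998.03 N

396.995 N + 199.0638 N + 4.34 N + 394.48 N + 3.1469 N = 998.0257 N.
Addition/subtraction keeps the fewest decimal places: 396.995 → 3 decimal places, 199.0638 → 4 decimal places, 4.34 → 2 decimal places, 394.48 → 2 decimal places, 3.1469 → 4 decimal places; limit is 2.
Rounded to 2 decimal places: 998.03 N.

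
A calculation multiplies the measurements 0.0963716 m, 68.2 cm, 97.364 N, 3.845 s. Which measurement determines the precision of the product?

68.2 cm

0.0963716 m → 6 s.f.; 68.2 cm → 3 s.f.; 97.364 N → 5 s.f.; 3.845 s → 4 s.f.
The fewest is 3 significant figures, from 68.2 cm.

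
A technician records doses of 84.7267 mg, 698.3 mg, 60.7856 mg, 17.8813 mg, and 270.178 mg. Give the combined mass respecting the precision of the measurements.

1.1319 × 10³ mg

84.7267 mg + 698.3 mg + 60.7856 mg + 17.8813 mg + 270.178 mg = 1131.8716 mg.
Addition/subtraction keeps the fewest decimal places: 84.7267 → 4 decimal places, 698.3 → 1 decimal place, 60.7856 → 4 decimal places, 17.8813 → 4 decimal places, 270.178 → 3 decimal places; limit is 1.
Rounded to 1 decimal place: 1.1319 × 10³ mg.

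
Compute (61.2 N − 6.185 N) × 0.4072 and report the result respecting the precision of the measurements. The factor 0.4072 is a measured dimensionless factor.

22.4 N

61.2 N − 6.185 N = 55.015 N; the difference is limited to 1 decimal place (3 s.f.).
Carrying full precision, 55.015 × 0.4072 = 22.402108 N; 0.4072 has 4 s.f., so the result keeps min(3, 4) = 3 s.f.
Rounded to 3 significant figures: 22.4 N.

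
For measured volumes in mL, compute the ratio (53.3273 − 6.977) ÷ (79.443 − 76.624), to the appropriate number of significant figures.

16.44

53.3273 − 6.977 = 46.3503, limited to 3 d.p. → 5 s.f.; 79.443 − 76.624 = 2.819, limited to 3 d.p. → 4 s.f.
Carrying full precision, 46.3503 ÷ 2.819 = 16.4421071302…; keep min(5, 4) = 4 s.f.
Rounded to 4 significant figures: 16.44.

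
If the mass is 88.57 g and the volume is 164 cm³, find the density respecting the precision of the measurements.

0.540 g/cm³

density = 88.57 g ÷ 164 cm³ = 0.54006097561… g/cm³.
88.57 has 4 significant figures; 164 has 3.
Division/multiplication keeps the fewest: 3 significant figures.
Rounded: 0.540 g/cm³.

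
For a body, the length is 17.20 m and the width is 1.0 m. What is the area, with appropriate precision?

17 m²

area = 17.20 m × 1.0 m = 17.2 m².
17.20 has 4 significant figures; 1.0 has 2.
Division/multiplication keeps the fewest: 2 significant figures.
Rounded: 17 m².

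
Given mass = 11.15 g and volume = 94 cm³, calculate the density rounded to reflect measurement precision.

0.12 g/cm³

density = 11.15 g ÷ 94 cm³ = 0.118617021277… g/cm³.
11.15 has 4 significant figures; 94 has 2.
Division/multiplication keeps the fewest: 2 significant figures.
Rounded: 0.12 g/cm³.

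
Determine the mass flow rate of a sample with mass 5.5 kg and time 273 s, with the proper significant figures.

0.020 kg/s

mass flow rate = 5.5 kg ÷ 273 s = 0.0201465201465… kg/s.
5.5 has 2 significant figures; 273 has 3.
Division/multiplication keeps the fewest: 2 significant figures.
Rounded: 0.020 kg/s.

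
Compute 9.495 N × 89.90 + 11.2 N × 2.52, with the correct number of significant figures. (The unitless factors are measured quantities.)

881.8 N

9.495 × 89.90 = 853.6005 → 8.536 × 10^2 N (4 s.f., last digit at the 10^-1 place).
11.2 × 2.52 = 28.224 → 28.2 N (3 s.f., last digit at the 10^-1 place).
Sum: 881.8245 N; keep the coarser place, 10^-1.
Result: 881.8 N.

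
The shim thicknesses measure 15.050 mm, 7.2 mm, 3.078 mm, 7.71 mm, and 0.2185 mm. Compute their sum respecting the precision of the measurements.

15.050 mm + 7.2 mm + 3.078 mm + 7.71 mm + 0.2185 mm = 33.2565 mm.
Addition/subtraction keeps the fewest decimal places: 15.050 → 3 decimal places, 7.2 → 1 decimal place, 3.078 → 3 decimal places, 7.71 → 2 decimal places, 0.2185 → 4 decimal places; limit is 1.
Rounded to 1 decimal place: 33.3 mm.

33.3 mm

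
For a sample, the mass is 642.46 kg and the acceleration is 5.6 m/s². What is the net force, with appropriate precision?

net force = 642.46 kg × 5.6 m/s² = 3597.776 N.
642.46 has 5 significant figures; 5.6 has 2.
Division/multiplication keeps the fewest: 2 significant figures.
Rounded: 3.6 × 10³ N.

3.6 × 10³ N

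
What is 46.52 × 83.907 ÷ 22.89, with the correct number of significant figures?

170.5

46.52 × 83.907 ÷ 22.89 = 170.526589777…
Multiplication/division keeps the fewest significant figures: 46.52 → 4 s.f., 83.907 → 5 s.f., 22.89 → 4 s.f.; limit is 4.
Rounded to 4 significant figures: 170.5.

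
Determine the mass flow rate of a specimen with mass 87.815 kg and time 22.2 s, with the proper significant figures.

mass flow rate = 87.815 kg ÷ 22.2 s = 3.95563063063… kg/s.
87.815 has 5 significant figures; 22.2 has 3.
Division/multiplication keeps the fewest: 3 significant figures.
Rounded: 3.96 kg/s.

3.96 kg/s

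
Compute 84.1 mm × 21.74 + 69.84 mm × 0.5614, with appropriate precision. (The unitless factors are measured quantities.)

1.87 × 10³ mm

84.1 × 21.74 = 1828.334 → 1.83 × 10³ mm (3 s.f., last digit at the 10^1 place).
69.84 × 0.5614 = 39.208176 → 39.21 mm (4 s.f., last digit at the 10^-2 place).
Sum: 1867.542176 mm; keep the coarser place, 10^1.
Result: 1.87 × 10³ mm.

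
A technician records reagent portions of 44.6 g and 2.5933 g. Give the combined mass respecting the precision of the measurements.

47.2 g

44.6 g + 2.5933 g = 47.1933 g.
Addition/subtraction keeps the fewest decimal places: 44.6 → 1 decimal place, 2.5933 → 4 decimal places; limit is 1.
Rounded to 1 decimal place: 47.2 g.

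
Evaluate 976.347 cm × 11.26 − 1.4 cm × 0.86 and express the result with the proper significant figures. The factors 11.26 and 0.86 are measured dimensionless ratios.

1.099 × 10^4 cm

976.347 × 11.26 = 10993.66722 → 1.099 × 10^4 cm (4 s.f., last digit at the 10^1 place).
1.4 × 0.86 = 1.204 → 1.2 cm (2 s.f., last digit at the 10^-1 place).
Difference: 10992.46322 cm; keep the coarser place, 10^1.
Result: 1.099 × 10^4 cm.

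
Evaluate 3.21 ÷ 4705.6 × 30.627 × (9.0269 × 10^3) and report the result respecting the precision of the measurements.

189

3.21 ÷ 4705.6 × 30.627 × (9.0269 × 10^3) = 188.596276952…
Multiplication/division keeps the fewest significant figures: 3.21 → 3 s.f., 4705.6 → 5 s.f., 30.627 → 5 s.f., 9.0269 × 10^3 → 5 s.f.; limit is 3.
Rounded to 3 significant figures: 189.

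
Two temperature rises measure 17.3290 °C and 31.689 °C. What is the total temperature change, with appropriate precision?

17.3290 °C + 31.689 °C = 49.0180 °C.
Addition/subtraction keeps the fewest decimal places: 17.3290 → 4 decimal places, 31.689 → 3 decimal places; limit is 3.
Rounded to 3 decimal places: 49.018 °C.

49.018 °C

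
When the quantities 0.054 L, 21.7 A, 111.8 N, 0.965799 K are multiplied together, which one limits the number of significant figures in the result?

0.054 L

0.054 L → 2 s.f.; 21.7 A → 3 s.f.; 111.8 N → 4 s.f.; 0.965799 K → 6 s.f.
The fewest is 2 significant figures, from 0.054 L.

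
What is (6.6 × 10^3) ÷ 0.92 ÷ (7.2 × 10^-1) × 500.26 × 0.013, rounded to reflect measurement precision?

6.5 × 10^4

(6.6 × 10^3) ÷ 0.92 ÷ (7.2 × 10^-1) × 500.26 × 0.013 = 64798.1702899…
Multiplication/division keeps the fewest significant figures: 6.6 × 10^3 → 2 s.f., 0.92 → 2 s.f., 7.2 × 10^-1 → 2 s.f., 500.26 → 5 s.f., 0.013 → 2 s.f.; limit is 2.
Rounded to 2 significant figures: 6.5 × 10^4.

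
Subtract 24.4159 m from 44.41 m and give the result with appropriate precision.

44.41 m − 24.4159 m = 19.9941 m.
Addition/subtraction keeps the fewest decimal places: 44.41 → 2 decimal places, 24.4159 → 4 decimal places; limit is 2.
Rounded to 2 decimal places: 19.99 m.

19.99 m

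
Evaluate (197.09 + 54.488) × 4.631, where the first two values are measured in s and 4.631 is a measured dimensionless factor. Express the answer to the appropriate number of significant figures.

197.09 s + 54.488 s = 251.578 s; the sum is limited to 2 decimal places (5 s.f.).
Carrying full precision, 251.578 × 4.631 = 1165.057718 s; 4.631 has 4 s.f., so the result keeps min(5, 4) = 4 s.f.
Rounded to 4 significant figures: 1165 s.

1165 s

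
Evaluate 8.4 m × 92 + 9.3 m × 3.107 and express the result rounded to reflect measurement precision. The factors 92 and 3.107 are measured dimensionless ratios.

8.0 × 10^2 m

8.4 × 92 = 772.8 → 7.7 × 10^2 m (2 s.f., last digit at the 10^1 place).
9.3 × 3.107 = 28.8951 → 29 m (2 s.f., last digit at the 10^0 place).
Sum: 801.6951 m; keep the coarser place, 10^1.
Result: 8.0 × 10^2 m.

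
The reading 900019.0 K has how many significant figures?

7

900019.0: trailing zeros after a decimal point are significant; zeros between nonzero digits are significant.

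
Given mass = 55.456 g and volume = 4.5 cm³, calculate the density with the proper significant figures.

density = 55.456 g ÷ 4.5 cm³ = 12.3235555556… g/cm³.
55.456 has 5 significant figures; 4.5 has 2.
Division/multiplication keeps the fewest: 2 significant figures.
Rounded: 12 g/cm³.

12 g/cm³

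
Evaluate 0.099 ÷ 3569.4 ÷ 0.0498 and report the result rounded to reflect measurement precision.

0.099 ÷ 3569.4 ÷ 0.0498 = 0.000556942849563…
Multiplication/division keeps the fewest significant figures: 0.099 → 2 s.f., 3569.4 → 5 s.f., 0.0498 → 3 s.f.; limit is 2.
Rounded to 2 significant figures: 5.6 × 10^-4.

5.6 × 10^-4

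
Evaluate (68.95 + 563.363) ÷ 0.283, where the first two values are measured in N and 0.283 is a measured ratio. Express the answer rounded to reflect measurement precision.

68.95 N + 563.363 N = 632.313 N; the sum is limited to 2 decimal places (5 s.f.).
Carrying full precision, 632.313 ÷ 0.283 = 2234.32155477… N; 0.283 has 3 s.f., so the result keeps min(5, 3) = 3 s.f.
Rounded to 3 significant figures: 2.23 × 10³ N.

2.23 × 10³ N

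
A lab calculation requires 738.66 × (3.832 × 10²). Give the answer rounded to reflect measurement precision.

2.831 × 10⁵

738.66 × (3.832 × 10²) = 283054.512
Multiplication/division keeps the fewest significant figures: 738.66 → 5 s.f., 3.832 × 10² → 4 s.f.; limit is 4.
Rounded to 4 significant figures: 2.831 × 10⁵.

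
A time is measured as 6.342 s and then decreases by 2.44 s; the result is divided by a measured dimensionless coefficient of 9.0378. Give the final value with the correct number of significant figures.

6.342 s − 2.44 s = 3.902 s; the difference is limited to 2 decimal places (3 s.f.).
Carrying full precision, 3.902 ÷ 9.0378 = 0.431742238155… s; 9.0378 has 5 s.f., so the result keeps min(3, 5) = 3 s.f.
Rounded to 3 significant figures: 4.32 × 10^-1 s.

4.32 × 10^-1 s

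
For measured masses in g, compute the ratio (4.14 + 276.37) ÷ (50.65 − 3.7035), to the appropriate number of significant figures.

4.14 + 276.37 = 280.51, limited to 2 d.p. → 5 s.f.; 50.65 − 3.7035 = 46.9465, limited to 2 d.p. → 4 s.f.
Carrying full precision, 280.51 ÷ 46.9465 = 5.97509931518…; keep min(5, 4) = 4 s.f.
Rounded to 4 significant figures: 5.975.

5.975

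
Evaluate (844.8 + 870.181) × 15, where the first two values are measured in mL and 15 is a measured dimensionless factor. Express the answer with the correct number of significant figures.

2.6 × 10^4 mL

844.8 mL + 870.181 mL = 1714.981 mL; the sum is limited to 1 decimal place (5 s.f.).
Carrying full precision, 1714.981 × 15 = 25724.715 mL; 15 has 2 s.f., so the result keeps min(5, 2) = 2 s.f.
Rounded to 2 significant figures: 2.6 × 10^4 mL.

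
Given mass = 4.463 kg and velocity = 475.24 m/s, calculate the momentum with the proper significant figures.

momentum = 4.463 kg × 475.24 m/s = 2120.99612 kg·m/s.
4.463 has 4 significant figures; 475.24 has 5.
Division/multiplication keeps the fewest: 4 significant figures.
Rounded: 2121 kg·m/s.

2121 kg·m/s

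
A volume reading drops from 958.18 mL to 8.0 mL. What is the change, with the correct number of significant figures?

950.2 mL

958.18 mL − 8.0 mL = 950.18 mL.
Addition/subtraction keeps the fewest decimal places: 958.18 → 2 decimal places, 8.0 → 1 decimal place; limit is 1.
Rounded to 1 decimal place: 950.2 mL.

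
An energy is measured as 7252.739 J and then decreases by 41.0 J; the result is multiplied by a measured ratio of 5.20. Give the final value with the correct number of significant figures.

7252.739 J − 41.0 J = 7211.739 J; the difference is limited to 1 decimal place (5 s.f.).
Carrying full precision, 7211.739 × 5.20 = 37501.0428 J; 5.20 has 3 s.f., so the result keeps min(5, 3) = 3 s.f.
Rounded to 3 significant figures: 3.75 × 10⁴ J.

3.75 × 10⁴ J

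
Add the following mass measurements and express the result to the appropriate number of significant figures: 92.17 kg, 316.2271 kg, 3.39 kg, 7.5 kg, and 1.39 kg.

92.17 kg + 316.2271 kg + 3.39 kg + 7.5 kg + 1.39 kg = 420.6771 kg.
Addition/subtraction keeps the fewest decimal places: 92.17 → 2 decimal places, 316.2271 → 4 decimal places, 3.39 → 2 decimal places, 7.5 → 1 decimal place, 1.39 → 2 decimal places; limit is 1.
Rounded to 1 decimal place: 420.7 kg.

420.7 kg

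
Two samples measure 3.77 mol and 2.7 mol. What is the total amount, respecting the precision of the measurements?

6.5 mol

3.77 mol + 2.7 mol = 6.47 mol.
Addition/subtraction keeps the fewest decimal places: 3.77 → 2 decimal places, 2.7 → 1 decimal place; limit is 1.
Rounded to 1 decimal place: 6.5 mol.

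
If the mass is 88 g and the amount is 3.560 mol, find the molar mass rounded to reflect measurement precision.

molar mass = 88 g ÷ 3.560 mol = 24.7191011236… g/mol.
88 has 2 significant figures; 3.560 has 4.
Division/multiplication keeps the fewest: 2 significant figures.
Rounded: 25 g/mol.

25 g/mol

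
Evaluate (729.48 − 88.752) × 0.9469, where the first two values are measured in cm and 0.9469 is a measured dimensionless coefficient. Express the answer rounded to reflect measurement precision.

729.48 cm − 88.752 cm = 640.728 cm; the difference is limited to 2 decimal places (5 s.f.).
Carrying full precision, 640.728 × 0.9469 = 606.7053432 cm; 0.9469 has 4 s.f., so the result keeps min(5, 4) = 4 s.f.
Rounded to 4 significant figures: 606.7 cm.

606.7 cm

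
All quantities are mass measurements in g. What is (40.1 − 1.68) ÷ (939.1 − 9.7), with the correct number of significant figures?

40.1 − 1.68 = 38.42, limited to 1 d.p. → 3 s.f.; 939.1 − 9.7 = 929.4, limited to 1 d.p. → 4 s.f.
Carrying full precision, 38.42 ÷ 929.4 = 0.0413384979557…; keep min(3, 4) = 3 s.f.
Rounded to 3 significant figures: 0.0413.

0.0413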